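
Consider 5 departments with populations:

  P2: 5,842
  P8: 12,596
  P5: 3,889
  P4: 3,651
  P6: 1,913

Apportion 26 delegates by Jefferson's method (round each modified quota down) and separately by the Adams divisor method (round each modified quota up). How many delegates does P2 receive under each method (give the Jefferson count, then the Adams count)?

Jefferson: P2 6, P8 12, P5 4, P4 3, P6 1.
Adams: P2 5, P8 11, P5 4, P4 4, P6 2.
P2 gets 6 under Jefferson and 5 under Adams.

6 and 5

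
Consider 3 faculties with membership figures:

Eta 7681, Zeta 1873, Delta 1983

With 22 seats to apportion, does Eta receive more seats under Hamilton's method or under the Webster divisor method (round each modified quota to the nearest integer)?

Hamilton: Eta 15, Zeta 3, Delta 4.
Webster: Eta 14, Zeta 4, Delta 4.
Eta gets 15 under Hamilton and 14 under Webster.

Hamilton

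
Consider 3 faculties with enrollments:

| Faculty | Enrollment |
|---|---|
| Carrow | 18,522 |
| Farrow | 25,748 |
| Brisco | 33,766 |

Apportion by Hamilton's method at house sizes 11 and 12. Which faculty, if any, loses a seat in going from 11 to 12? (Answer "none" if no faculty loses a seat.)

none

At 11 seats: Carrow 2, Farrow 4, Brisco 5.
At 12 seats: Carrow 3, Farrow 4, Brisco 5.
No faculty's allocation decreased.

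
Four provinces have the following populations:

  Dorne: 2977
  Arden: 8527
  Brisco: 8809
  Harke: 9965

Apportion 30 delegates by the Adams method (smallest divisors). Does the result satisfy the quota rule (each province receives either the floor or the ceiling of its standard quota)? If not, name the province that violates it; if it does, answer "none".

none

Standard quotas: Dorne 2.950, Arden 8.449, Brisco 8.728, Harke 9.874.
Adams allocation: Dorne 3, Arden 8, Brisco 9, Harke 10.
Every allocation lies between the lower and upper quota.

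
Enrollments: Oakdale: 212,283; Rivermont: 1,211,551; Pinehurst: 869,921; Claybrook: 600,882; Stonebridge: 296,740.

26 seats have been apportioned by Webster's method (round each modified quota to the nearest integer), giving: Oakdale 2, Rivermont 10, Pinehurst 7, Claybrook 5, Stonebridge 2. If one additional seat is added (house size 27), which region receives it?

Stonebridge

Priority for the next seat is population ÷ (current seats + 0.5).
Priorities: Oakdale 84913.200, Rivermont 115385.810, Pinehurst 115989.467, Claybrook 109251.273, Stonebridge 118696.000.
Highest priority: Stonebridge.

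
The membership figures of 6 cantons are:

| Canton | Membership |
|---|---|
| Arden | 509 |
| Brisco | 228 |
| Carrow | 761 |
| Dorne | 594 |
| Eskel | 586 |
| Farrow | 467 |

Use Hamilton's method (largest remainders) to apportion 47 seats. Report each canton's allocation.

Total 3145; standard divisor 3145/47 ≈ 66.915.
Standard quotas: Arden 7.607, Brisco 3.407, Carrow 11.373, Dorne 8.877, Eskel 8.757, Farrow 6.979.
Lower quotas: Arden 7, Brisco 3, Carrow 11, Dorne 8, Eskel 8, Farrow 6 (sum 43, leaving 4 seats).
Remainders in descending order: Farrow 0.979, Dorne 0.877, Eskel 0.757, Arden 0.607, Brisco 0.407, Carrow 0.373.
The surplus seats go to Farrow, Dorne, Eskel, Arden.

Arden 8, Brisco 3, Carrow 11, Dorne 9, Eskel 9, Farrow 7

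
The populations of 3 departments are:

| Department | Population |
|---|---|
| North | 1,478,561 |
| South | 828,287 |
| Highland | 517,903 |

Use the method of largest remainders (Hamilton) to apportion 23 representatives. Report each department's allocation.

The standard divisor is 2824751/23 ≈ 122815.261.
Standard quotas: North 12.0389, South 6.7442, Highland 4.2169.
Lower quotas: North 12, South 6, Highland 4 (sum 22, leaving 1 seat).
Remainders in descending order: South 0.7442, Highland 0.2169, North 0.0389.
The surplus seat goes to South.

North: 12, South: 7, Highland: 4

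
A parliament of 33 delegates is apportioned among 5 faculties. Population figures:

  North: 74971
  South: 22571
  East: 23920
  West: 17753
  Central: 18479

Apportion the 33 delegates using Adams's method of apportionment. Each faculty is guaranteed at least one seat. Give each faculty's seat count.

Standard divisor 157694/33 ≈ 4778.606; standard quotas: North 15.689, South 4.723, East 5.006, West 3.715, Central 3.867.
Rounding up gives 16, 5, 6, 4, 4 = 35 seats, so the divisor must be adjusted.
With modified divisor 5200: modified quotas North 14.418, South 4.341, East 4.600, West 3.414, Central 3.554.
Rounding up: North 15, South 5, East 5, West 4, Central 4 (total 33).

North 15, South 5, East 5, West 4, Central 4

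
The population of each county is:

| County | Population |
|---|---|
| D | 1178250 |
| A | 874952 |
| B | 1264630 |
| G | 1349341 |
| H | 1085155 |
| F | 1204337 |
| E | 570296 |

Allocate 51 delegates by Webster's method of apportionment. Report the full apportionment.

Standard divisor 7526961/51 ≈ 147587.471; standard quotas: D 7.983, A 5.928, B 8.569, G 9.143, H 7.353, F 8.160, E 3.864.
Rounding to the nearest integer gives D 8, A 6, B 9, G 9, H 7, F 8, E 4 — total 51, matching the house size, so no adjustment is needed.

D: 8, A: 6, B: 9, G: 9, H: 7, F: 8, E: 4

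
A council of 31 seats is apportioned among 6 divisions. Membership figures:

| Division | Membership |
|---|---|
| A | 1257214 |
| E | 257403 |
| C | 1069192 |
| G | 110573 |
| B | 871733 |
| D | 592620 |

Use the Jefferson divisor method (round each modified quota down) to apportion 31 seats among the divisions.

A 10; E 2; C 8; G 0; B 7; D 4

Standard divisor 4158735/31 ≈ 134152.742; standard quotas: A 9.372, E 1.919, C 7.970, G 0.824, B 6.498, D 4.418.
Rounding down gives 9, 1, 7, 0, 6, 4 = 27 seats, so the divisor must be adjusted.
With modified divisor 121700: modified quotas A 10.330, E 2.115, C 8.785, G 0.909, B 7.163, D 4.870.
Rounding down: A 10, E 2, C 8, G 0, B 7, D 4 (total 31).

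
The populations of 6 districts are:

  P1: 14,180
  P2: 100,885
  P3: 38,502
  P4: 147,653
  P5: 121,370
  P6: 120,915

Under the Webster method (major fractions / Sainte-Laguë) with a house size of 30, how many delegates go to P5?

7

Standard divisor 543505/30 ≈ 18116.833; standard quotas: P1 0.783, P2 5.569, P3 2.125, P4 8.150, P5 6.699, P6 6.674.
Rounding to the nearest integer gives 1, 6, 2, 8, 7, 7 = 31 seats, so the divisor must be adjusted.
With modified divisor 18500: modified quotas P1 0.766, P2 5.453, P3 2.081, P4 7.981, P5 6.561, P6 6.536.
Rounding to the nearest integer: P1 1, P2 5, P3 2, P4 8, P5 7, P6 7 (total 30).
P5 receives 7.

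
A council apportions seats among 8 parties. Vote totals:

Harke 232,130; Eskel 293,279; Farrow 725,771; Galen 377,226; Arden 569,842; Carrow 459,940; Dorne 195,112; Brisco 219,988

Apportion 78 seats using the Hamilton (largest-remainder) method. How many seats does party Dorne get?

5

The standard divisor is 3073288/78 ≈ 39401.128.
Standard quotas: Harke 5.8915, Eskel 7.4434, Farrow 18.4201, Galen 9.5740, Arden 14.4626, Carrow 11.6733, Dorne 4.9519, Brisco 5.5833.
Lower quotas: Harke 5, Eskel 7, Farrow 18, Galen 9, Arden 14, Carrow 11, Dorne 4, Brisco 5 (sum 73, leaving 5 seats).
Remainders in descending order: Dorne 0.9519, Harke 0.8915, Carrow 0.6733, Brisco 0.5833, Galen 0.5740, Arden 0.4626, Eskel 0.4434, Farrow 0.4201.
The surplus seats go to Dorne, Harke, Carrow, Brisco, Galen.
Dorne receives 5.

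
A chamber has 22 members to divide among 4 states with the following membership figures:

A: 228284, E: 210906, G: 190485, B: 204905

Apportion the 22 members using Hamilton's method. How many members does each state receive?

A=6, E=6, G=5, B=5

Total 834580; standard divisor 834580/22 ≈ 37935.455.
Standard quotas: A 6.0177, E 5.5596, G 5.0213, B 5.4014.
Lower quotas: A 6, E 5, G 5, B 5 (sum 21, leaving 1 seat).
Remainders in descending order: E 0.5596, B 0.4014, G 0.0213, A 0.0177.
Largest remainder: E receives the extra seat.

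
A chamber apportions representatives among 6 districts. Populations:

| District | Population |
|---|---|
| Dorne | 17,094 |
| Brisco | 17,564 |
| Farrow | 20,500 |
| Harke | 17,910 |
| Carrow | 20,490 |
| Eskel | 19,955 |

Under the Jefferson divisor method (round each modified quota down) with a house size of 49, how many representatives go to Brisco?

Standard divisor 113513/49 ≈ 2316.592; standard quotas: Dorne 7.379, Brisco 7.582, Farrow 8.849, Harke 7.731, Carrow 8.845, Eskel 8.614.
Rounding down gives 7, 7, 8, 7, 8, 8 = 45 seats, so the divisor must be adjusted.
With modified divisor 2210: modified quotas Dorne 7.735, Brisco 7.948, Farrow 9.276, Harke 8.104, Carrow 9.271, Eskel 9.029.
Rounding down: Dorne 7, Brisco 7, Farrow 9, Harke 8, Carrow 9, Eskel 9 (total 49).
Brisco receives 7.

7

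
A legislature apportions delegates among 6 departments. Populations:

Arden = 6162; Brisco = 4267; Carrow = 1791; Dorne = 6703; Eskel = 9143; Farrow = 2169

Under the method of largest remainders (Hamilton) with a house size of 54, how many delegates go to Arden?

11

The standard divisor is 30235/54 ≈ 559.907.
Standard quotas: Arden 11.0054, Brisco 7.6209, Carrow 3.1987, Dorne 11.9716, Eskel 16.3295, Farrow 3.8739.
Lower quotas: Arden 11, Brisco 7, Carrow 3, Dorne 11, Eskel 16, Farrow 3 (sum 51, leaving 3 seats).
Remainders in descending order: Dorne 0.9716, Farrow 0.8739, Brisco 0.6209, Eskel 0.3295, Carrow 0.1987, Arden 0.0054.
Largest remainders: Dorne, Farrow, Brisco receive the extra seats.
Arden receives 11.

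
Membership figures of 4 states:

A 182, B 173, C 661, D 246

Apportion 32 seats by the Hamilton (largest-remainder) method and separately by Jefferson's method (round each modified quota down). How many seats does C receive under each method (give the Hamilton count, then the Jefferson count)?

Hamilton: A 5, B 4, C 17, D 6.
Jefferson: A 4, B 4, C 18, D 6.
C gets 17 under Hamilton and 18 under Jefferson.

17 and 18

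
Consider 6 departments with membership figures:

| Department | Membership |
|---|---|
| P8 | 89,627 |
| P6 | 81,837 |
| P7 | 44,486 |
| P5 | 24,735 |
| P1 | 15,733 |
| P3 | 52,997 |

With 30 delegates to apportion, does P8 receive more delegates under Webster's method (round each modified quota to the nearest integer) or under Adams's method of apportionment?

Webster: P8 9, P6 8, P7 4, P5 2, P1 2, P3 5.
Adams: P8 8, P6 8, P7 4, P5 3, P1 2, P3 5.
P8 gets 9 under Webster and 8 under Adams.

Webster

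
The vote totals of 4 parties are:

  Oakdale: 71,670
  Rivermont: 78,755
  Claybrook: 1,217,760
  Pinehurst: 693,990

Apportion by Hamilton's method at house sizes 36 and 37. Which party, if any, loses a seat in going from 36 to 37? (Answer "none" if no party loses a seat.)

At 36 seats: Oakdale 1, Rivermont 2, Claybrook 21, Pinehurst 12.
At 37 seats: Oakdale 1, Rivermont 1, Claybrook 22, Pinehurst 13.
Rivermont drops from 2 to 1.

Rivermont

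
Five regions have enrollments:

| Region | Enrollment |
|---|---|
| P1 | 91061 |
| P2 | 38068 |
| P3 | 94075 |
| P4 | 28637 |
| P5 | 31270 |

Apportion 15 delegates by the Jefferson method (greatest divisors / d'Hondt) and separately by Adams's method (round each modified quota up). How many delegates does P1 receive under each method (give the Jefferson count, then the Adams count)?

Jefferson: P1 5, P2 2, P3 6, P4 1, P5 1.
Adams: P1 4, P2 2, P3 5, P4 2, P5 2.
P1 gets 5 under Jefferson and 4 under Adams.

5 and 4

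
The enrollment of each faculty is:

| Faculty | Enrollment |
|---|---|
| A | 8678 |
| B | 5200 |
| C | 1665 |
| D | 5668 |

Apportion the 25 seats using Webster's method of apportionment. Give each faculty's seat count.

Standard divisor 21211/25 ≈ 848.44; standard quotas: A 10.228, B 6.129, C 1.962, D 6.680.
Rounding to the nearest integer gives A 10, B 6, C 2, D 7 — total 25, matching the house size, so no adjustment is needed.

A 10, B 6, C 2, D 7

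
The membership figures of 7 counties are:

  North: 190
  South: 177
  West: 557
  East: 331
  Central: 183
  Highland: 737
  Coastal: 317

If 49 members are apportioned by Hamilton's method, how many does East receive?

The standard divisor is 2492/49 ≈ 50.857.
Standard quotas: North 3.736, South 3.480, West 10.952, East 6.508, Central 3.598, Highland 14.492, Coastal 6.233.
Lower quotas: North 3, South 3, West 10, East 6, Central 3, Highland 14, Coastal 6 (sum 45, leaving 4 seats).
Remainders in descending order: West 0.952, North 0.736, Central 0.598, East 0.508, Highland 0.492, South 0.480, Coastal 0.233.
Largest remainders: West, North, Central, East receive the extra seats.
East receives 7.

7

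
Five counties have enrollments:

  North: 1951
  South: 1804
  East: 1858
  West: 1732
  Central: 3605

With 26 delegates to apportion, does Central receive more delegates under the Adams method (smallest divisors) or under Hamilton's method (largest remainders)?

Hamilton

Adams: North 5, South 4, East 5, West 4, Central 8.
Hamilton: North 5, South 4, East 4, West 4, Central 9.
Central gets 8 under Adams and 9 under Hamilton.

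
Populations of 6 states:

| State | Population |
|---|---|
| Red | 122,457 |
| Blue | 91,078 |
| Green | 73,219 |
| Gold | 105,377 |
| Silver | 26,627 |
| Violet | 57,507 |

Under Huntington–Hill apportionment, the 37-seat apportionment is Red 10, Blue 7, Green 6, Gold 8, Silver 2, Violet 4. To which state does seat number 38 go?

Priority for the next seat is population ÷ (√(s·(s+1))).
Priorities: Red 11675.817, Blue 12170.810, Green 11297.937, Gold 12418.799, Silver 10870.427, Violet 12858.956.
Highest priority: Violet.

Violet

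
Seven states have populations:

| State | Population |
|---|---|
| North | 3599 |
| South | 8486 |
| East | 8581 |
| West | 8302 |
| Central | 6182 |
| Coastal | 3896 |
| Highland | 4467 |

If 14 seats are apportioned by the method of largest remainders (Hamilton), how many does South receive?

3

Standard divisor: 43513 ÷ 14 ≈ 3108.071.
Standard quotas: North 1.1580, South 2.7303, East 2.7609, West 2.6711, Central 1.9890, Coastal 1.2535, Highland 1.4372.
Lower quotas: North 1, South 2, East 2, West 2, Central 1, Coastal 1, Highland 1 (sum 10, leaving 4 seats).
Remainders in descending order: Central 0.9890, East 0.7609, South 0.7303, West 0.6711, Highland 0.4372, Coastal 0.2535, North 0.1580.
The surplus seats go to Central, East, South, West.
South receives 3.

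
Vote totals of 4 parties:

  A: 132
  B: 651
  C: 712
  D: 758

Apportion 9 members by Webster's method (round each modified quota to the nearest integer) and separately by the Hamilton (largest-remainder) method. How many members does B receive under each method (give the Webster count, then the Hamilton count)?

Webster: A 1, B 2, C 3, D 3.
Hamilton: A 0, B 3, C 3, D 3.
B gets 2 under Webster and 3 under Hamilton.

2 and 3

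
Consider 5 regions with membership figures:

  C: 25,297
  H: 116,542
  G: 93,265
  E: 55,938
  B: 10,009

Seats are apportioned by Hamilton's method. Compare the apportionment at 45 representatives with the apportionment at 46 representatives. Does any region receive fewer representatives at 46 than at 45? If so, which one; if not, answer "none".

B

At 45 seats: C 4, H 17, G 14, E 8, B 2.
At 46 seats: C 4, H 18, G 14, E 9, B 1.
B drops from 2 to 1.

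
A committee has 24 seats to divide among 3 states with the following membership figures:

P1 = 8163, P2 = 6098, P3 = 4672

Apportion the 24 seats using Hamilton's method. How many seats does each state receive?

P1=10; P2=8; P3=6

Total 18933; standard divisor 18933/24 ≈ 788.875.
Standard quotas: P1 10.3476, P2 7.7300, P3 5.9224.
Lower quotas: P1 10, P2 7, P3 5 (sum 22, leaving 2 seats).
Remainders in descending order: P3 0.9224, P2 0.7300, P1 0.3476.
The surplus seats go to P3, P2.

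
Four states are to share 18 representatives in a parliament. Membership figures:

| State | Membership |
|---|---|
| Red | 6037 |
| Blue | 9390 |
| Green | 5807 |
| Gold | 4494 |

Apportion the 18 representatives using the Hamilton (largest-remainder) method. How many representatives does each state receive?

Standard divisor: 25728 ÷ 18 ≈ 1429.333.
Standard quotas: Red 4.2236, Blue 6.5695, Green 4.0627, Gold 3.1441.
Lower quotas: Red 4, Blue 6, Green 4, Gold 3 (sum 17, leaving 1 seat).
Remainders in descending order: Blue 0.5695, Red 0.2236, Gold 0.1441, Green 0.0627.
Largest remainder: Blue receives the extra seat.

Red 4, Blue 7, Green 4, Gold 3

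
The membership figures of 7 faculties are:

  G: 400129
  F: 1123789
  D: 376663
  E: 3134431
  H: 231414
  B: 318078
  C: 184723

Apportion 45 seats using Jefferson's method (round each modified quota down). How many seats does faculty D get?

3

Standard divisor 5769227/45 ≈ 128205.044; standard quotas: G 3.121, F 8.766, D 2.938, E 24.449, H 1.805, B 2.481, C 1.441.
Rounding down gives 3, 8, 2, 24, 1, 2, 1 = 41 seats, so the divisor must be adjusted.
With modified divisor 118300: modified quotas G 3.382, F 9.499, D 3.184, E 26.496, H 1.956, B 2.689, C 1.561.
Rounding down: G 3, F 9, D 3, E 26, H 1, B 2, C 1 (total 45).
D receives 3.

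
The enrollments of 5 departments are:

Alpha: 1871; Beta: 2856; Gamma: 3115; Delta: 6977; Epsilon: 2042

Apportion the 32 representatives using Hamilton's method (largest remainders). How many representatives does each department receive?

The standard divisor is 16861/32 ≈ 526.906.
Standard quotas: Alpha 3.5509, Beta 5.4203, Gamma 5.9119, Delta 13.2414, Epsilon 3.8755.
Lower quotas: Alpha 3, Beta 5, Gamma 5, Delta 13, Epsilon 3 (sum 29, leaving 3 seats).
Remainders in descending order: Gamma 0.9119, Epsilon 0.8755, Alpha 0.5509, Beta 0.4203, Delta 0.2414.
Largest remainders: Gamma, Epsilon, Alpha receive the extra seats.

Alpha: 4, Beta: 5, Gamma: 6, Delta: 13, Epsilon: 4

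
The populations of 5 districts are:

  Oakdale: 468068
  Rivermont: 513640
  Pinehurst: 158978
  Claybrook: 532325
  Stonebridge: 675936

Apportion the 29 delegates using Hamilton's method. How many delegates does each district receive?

Oakdale 6; Rivermont 6; Pinehurst 2; Claybrook 7; Stonebridge 8

Standard divisor: 2348947 ÷ 29 ≈ 80998.172.
Standard quotas: Oakdale 5.7787, Rivermont 6.3414, Pinehurst 1.9627, Claybrook 6.5721, Stonebridge 8.3451.
Lower quotas: Oakdale 5, Rivermont 6, Pinehurst 1, Claybrook 6, Stonebridge 8 (sum 26, leaving 3 seats).
Remainders in descending order: Pinehurst 0.9627, Oakdale 0.7787, Claybrook 0.5721, Stonebridge 0.3451, Rivermont 0.3414.
Largest remainders: Pinehurst, Oakdale, Claybrook receive the extra seats.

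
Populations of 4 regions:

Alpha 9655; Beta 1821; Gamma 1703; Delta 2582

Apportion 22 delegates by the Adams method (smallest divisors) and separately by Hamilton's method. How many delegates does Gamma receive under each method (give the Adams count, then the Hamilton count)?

3 and 2

Adams: Alpha 12, Beta 3, Gamma 3, Delta 4.
Hamilton: Alpha 13, Beta 3, Gamma 2, Delta 4.
Gamma gets 3 under Adams and 2 under Hamilton.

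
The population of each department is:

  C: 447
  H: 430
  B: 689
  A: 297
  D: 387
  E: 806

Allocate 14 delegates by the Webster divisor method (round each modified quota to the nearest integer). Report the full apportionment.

Standard divisor 3056/14 ≈ 218.286; standard quotas: C 2.048, H 1.970, B 3.156, A 1.361, D 1.773, E 3.692.
Rounding to the nearest integer gives C 2, H 2, B 3, A 1, D 2, E 4 — total 14, matching the house size, so no adjustment is needed.

C 2; H 2; B 3; A 1; D 2; E 4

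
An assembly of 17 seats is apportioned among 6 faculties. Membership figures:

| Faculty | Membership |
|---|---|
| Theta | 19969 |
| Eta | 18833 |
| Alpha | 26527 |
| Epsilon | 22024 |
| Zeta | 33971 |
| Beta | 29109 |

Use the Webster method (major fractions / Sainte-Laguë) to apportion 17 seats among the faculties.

Standard divisor 150433/17 ≈ 8849; standard quotas: Theta 2.257, Eta 2.128, Alpha 2.998, Epsilon 2.489, Zeta 3.839, Beta 3.290.
Rounding to the nearest integer gives 2, 2, 3, 2, 4, 3 = 16 seats, so the divisor must be adjusted.
With modified divisor 8600: modified quotas Theta 2.322, Eta 2.190, Alpha 3.085, Epsilon 2.561, Zeta 3.950, Beta 3.385.
Rounding to the nearest integer: Theta 2, Eta 2, Alpha 3, Epsilon 3, Zeta 4, Beta 3 (total 17).

Theta 2; Eta 2; Alpha 3; Epsilon 3; Zeta 4; Beta 3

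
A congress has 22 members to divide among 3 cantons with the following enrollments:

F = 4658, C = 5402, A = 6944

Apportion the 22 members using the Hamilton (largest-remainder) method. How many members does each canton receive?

Standard divisor: 17004 ÷ 22 ≈ 772.909.
Standard quotas: F 6.0266, C 6.9892, A 8.9842.
Lower quotas: F 6, C 6, A 8 (sum 20, leaving 2 seats).
Remainders in descending order: C 0.9892, A 0.9842, F 0.0266.
Largest remainders: C, A receive the extra seats.

F: 6, C: 7, A: 9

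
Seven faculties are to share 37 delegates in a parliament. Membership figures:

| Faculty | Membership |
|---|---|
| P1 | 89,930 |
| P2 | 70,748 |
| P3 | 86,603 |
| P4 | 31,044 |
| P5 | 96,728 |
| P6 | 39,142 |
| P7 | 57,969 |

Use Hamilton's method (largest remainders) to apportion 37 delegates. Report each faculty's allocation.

P1=7, P2=6, P3=7, P4=2, P5=8, P6=3, P7=4

Total 472164; standard divisor 472164/37 ≈ 12761.189.
Standard quotas: P1 7.0471, P2 5.5440, P3 6.7864, P4 2.4327, P5 7.5799, P6 3.0673, P7 4.5426.
Lower quotas: P1 7, P2 5, P3 6, P4 2, P5 7, P6 3, P7 4 (sum 34, leaving 3 seats).
Remainders in descending order: P3 0.7864, P5 0.5799, P2 0.5440, P7 0.5426, P4 0.4327, P6 0.0673, P1 0.0471.
The surplus seats go to P3, P5, P2.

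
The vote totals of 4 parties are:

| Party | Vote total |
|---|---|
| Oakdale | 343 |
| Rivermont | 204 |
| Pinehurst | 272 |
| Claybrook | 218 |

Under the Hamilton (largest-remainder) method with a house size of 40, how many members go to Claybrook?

The standard divisor is 1037/40 ≈ 25.925.
Standard quotas: Oakdale 13.230, Rivermont 7.869, Pinehurst 10.492, Claybrook 8.409.
Lower quotas: Oakdale 13, Rivermont 7, Pinehurst 10, Claybrook 8 (sum 38, leaving 2 seats).
Remainders in descending order: Rivermont 0.869, Pinehurst 0.492, Claybrook 0.409, Oakdale 0.230.
Largest remainders: Rivermont, Pinehurst receive the extra seats.
Claybrook receives 8.

8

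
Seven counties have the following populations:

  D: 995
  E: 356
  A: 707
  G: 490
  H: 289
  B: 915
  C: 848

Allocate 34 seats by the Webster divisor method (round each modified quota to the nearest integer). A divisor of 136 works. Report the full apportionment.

D 7, E 3, A 5, G 4, H 2, B 7, C 6

With modified divisor 136: modified quotas D 7.316, E 2.618, A 5.199, G 3.603, H 2.125, B 6.728, C 6.235.
Rounding to the nearest integer: D 7, E 3, A 5, G 4, H 2, B 7, C 6 (total 34).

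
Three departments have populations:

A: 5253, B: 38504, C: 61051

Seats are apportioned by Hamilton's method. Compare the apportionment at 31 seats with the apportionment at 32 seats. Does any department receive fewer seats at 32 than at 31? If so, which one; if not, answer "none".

A

At 31 seats: A 2, B 11, C 18.
At 32 seats: A 1, B 12, C 19.
A drops from 2 to 1.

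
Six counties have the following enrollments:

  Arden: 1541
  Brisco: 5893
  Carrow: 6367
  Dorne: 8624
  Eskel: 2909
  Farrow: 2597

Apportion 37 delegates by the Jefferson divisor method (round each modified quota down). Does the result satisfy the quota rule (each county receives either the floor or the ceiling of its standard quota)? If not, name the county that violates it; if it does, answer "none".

none

Standard quotas: Arden 2.041, Brisco 7.806, Carrow 8.434, Dorne 11.424, Eskel 3.854, Farrow 3.440.
Jefferson allocation: Arden 2, Brisco 8, Carrow 8, Dorne 12, Eskel 4, Farrow 3.
Every allocation lies between the lower and upper quota.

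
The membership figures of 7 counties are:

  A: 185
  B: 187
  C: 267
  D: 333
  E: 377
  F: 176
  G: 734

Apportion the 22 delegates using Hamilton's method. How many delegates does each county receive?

A 2, B 2, C 2, D 3, E 4, F 2, G 7

The standard divisor is 2259/22 ≈ 102.682.
Standard quotas: A 1.802, B 1.821, C 2.600, D 3.243, E 3.672, F 1.714, G 7.148.
Lower quotas: A 1, B 1, C 2, D 3, E 3, F 1, G 7 (sum 18, leaving 4 seats).
Remainders in descending order: B 0.821, A 0.802, F 0.714, E 0.672, C 0.600, D 0.243, G 0.148.
The surplus seats go to B, A, F, E.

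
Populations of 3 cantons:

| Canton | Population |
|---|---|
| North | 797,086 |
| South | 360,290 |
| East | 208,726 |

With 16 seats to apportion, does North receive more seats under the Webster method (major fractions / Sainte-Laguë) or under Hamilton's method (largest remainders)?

Webster

Webster: North 10, South 4, East 2.
Hamilton: North 9, South 4, East 3.
North gets 10 under Webster and 9 under Hamilton.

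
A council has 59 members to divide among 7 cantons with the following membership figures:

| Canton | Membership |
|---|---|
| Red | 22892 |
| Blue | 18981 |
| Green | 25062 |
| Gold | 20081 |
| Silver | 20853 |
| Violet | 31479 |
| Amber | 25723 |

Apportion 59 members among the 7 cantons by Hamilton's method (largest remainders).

Red 8, Blue 7, Green 9, Gold 7, Silver 8, Violet 11, Amber 9

Standard divisor: 165071 ÷ 59 ≈ 2797.814.
Standard quotas: Red 8.1821, Blue 6.7842, Green 8.9577, Gold 7.1774, Silver 7.4533, Violet 11.2513, Amber 9.1940.
Lower quotas: Red 8, Blue 6, Green 8, Gold 7, Silver 7, Violet 11, Amber 9 (sum 56, leaving 3 seats).
Remainders in descending order: Green 0.9577, Blue 0.7842, Silver 0.4533, Violet 0.2513, Amber 0.1940, Red 0.1821, Gold 0.1774.
Largest remainders: Green, Blue, Silver receive the extra seats.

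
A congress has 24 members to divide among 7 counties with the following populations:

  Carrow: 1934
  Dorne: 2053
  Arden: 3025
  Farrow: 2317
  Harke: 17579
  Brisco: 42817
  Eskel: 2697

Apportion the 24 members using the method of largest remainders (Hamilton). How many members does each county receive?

The standard divisor is 72422/24 ≈ 3017.583.
Standard quotas: Carrow 0.6409, Dorne 0.6803, Arden 1.0025, Farrow 0.7678, Harke 5.8255, Brisco 14.1892, Eskel 0.8938.
Lower quotas: Carrow 0, Dorne 0, Arden 1, Farrow 0, Harke 5, Brisco 14, Eskel 0 (sum 20, leaving 4 seats).
Remainders in descending order: Eskel 0.8938, Harke 0.8255, Farrow 0.7678, Dorne 0.6803, Carrow 0.6409, Brisco 0.1892, Arden 0.0025.
The surplus seats go to Eskel, Harke, Farrow, Dorne.

Carrow: 0, Dorne: 1, Arden: 1, Farrow: 1, Harke: 6, Brisco: 14, Eskel: 1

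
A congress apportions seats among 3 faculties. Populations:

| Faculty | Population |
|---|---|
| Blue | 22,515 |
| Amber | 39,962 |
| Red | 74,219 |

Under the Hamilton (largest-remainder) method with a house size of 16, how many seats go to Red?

9

Total 136696; standard divisor 136696/16 ≈ 8543.5.
Standard quotas: Blue 2.6353, Amber 4.6775, Red 8.6872.
Lower quotas: Blue 2, Amber 4, Red 8 (sum 14, leaving 2 seats).
Remainders in descending order: Red 0.6872, Amber 0.6775, Blue 0.6353.
The surplus seats go to Red, Amber.
Red receives 9.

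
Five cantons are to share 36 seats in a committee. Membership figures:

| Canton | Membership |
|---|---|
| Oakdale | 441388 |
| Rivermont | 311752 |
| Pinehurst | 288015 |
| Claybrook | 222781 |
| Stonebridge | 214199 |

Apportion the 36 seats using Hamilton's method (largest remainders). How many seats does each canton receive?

The standard divisor is 1478135/36 ≈ 41059.306.
Standard quotas: Oakdale 10.7500, Rivermont 7.5927, Pinehurst 7.0146, Claybrook 5.4258, Stonebridge 5.2168.
Lower quotas: Oakdale 10, Rivermont 7, Pinehurst 7, Claybrook 5, Stonebridge 5 (sum 34, leaving 2 seats).
Remainders in descending order: Oakdale 0.7500, Rivermont 0.5927, Claybrook 0.4258, Stonebridge 0.2168, Pinehurst 0.0146.
The surplus seats go to Oakdale, Rivermont.

Oakdale: 11, Rivermont: 8, Pinehurst: 7, Claybrook: 5, Stonebridge: 5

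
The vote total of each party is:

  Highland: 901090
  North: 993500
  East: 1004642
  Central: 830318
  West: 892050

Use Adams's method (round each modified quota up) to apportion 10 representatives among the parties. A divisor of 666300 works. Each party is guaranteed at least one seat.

With modified divisor 666300: modified quotas Highland 1.352, North 1.491, East 1.508, Central 1.246, West 1.339.
Rounding up: Highland 2, North 2, East 2, Central 2, West 2 (total 10).

Highland 2; North 2; East 2; Central 2; West 2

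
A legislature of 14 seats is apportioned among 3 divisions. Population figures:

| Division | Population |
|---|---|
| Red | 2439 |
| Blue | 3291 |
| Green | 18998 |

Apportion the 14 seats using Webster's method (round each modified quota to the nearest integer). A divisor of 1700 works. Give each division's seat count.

Red 1, Blue 2, Green 11

With modified divisor 1700: modified quotas Red 1.435, Blue 1.936, Green 11.175.
Rounding to the nearest integer: Red 1, Blue 2, Green 11 (total 14).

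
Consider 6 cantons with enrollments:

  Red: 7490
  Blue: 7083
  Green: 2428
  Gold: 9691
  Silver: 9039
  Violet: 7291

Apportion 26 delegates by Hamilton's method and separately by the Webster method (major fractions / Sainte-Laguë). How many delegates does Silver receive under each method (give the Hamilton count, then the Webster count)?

5 and 6

Hamilton: Red 5, Blue 4, Green 2, Gold 6, Silver 5, Violet 4.
Webster: Red 5, Blue 4, Green 1, Gold 6, Silver 6, Violet 4.
Silver gets 5 under Hamilton and 6 under Webster.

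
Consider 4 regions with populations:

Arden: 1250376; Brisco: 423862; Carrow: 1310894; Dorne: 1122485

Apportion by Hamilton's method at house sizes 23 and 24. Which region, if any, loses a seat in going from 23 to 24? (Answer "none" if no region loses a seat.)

Brisco

At 23 seats: Arden 7, Brisco 3, Carrow 7, Dorne 6.
At 24 seats: Arden 7, Brisco 2, Carrow 8, Dorne 7.
Brisco drops from 3 to 2.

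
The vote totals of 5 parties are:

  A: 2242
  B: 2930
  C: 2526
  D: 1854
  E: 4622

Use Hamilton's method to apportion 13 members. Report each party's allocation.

Total 14174; standard divisor 14174/13 ≈ 1090.308.
Standard quotas: A 2.056, B 2.687, C 2.317, D 1.700, E 4.239.
Lower quotas: A 2, B 2, C 2, D 1, E 4 (sum 11, leaving 2 seats).
Remainders in descending order: D 0.700, B 0.687, C 0.317, E 0.239, A 0.056.
Largest remainders: D, B receive the extra seats.

A=2, B=3, C=2, D=2, E=4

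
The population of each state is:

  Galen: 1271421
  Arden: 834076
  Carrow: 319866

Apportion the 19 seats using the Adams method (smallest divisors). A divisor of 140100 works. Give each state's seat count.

Galen=10; Arden=6; Carrow=3

With modified divisor 140100: modified quotas Galen 9.075, Arden 5.953, Carrow 2.283.
Rounding up: Galen 10, Arden 6, Carrow 3 (total 19).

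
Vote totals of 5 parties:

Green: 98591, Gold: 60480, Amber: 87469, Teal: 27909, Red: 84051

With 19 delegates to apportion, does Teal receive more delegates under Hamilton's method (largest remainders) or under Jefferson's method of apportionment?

Hamilton

Hamilton: Green 5, Gold 3, Amber 5, Teal 2, Red 4.
Jefferson: Green 5, Gold 3, Amber 5, Teal 1, Red 5.
Teal gets 2 under Hamilton and 1 under Jefferson.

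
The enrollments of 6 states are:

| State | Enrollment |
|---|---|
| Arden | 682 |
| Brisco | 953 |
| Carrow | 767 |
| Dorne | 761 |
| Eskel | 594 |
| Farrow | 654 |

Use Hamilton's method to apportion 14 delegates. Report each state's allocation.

The standard divisor is 4411/14 ≈ 315.071.
Standard quotas: Arden 2.165, Brisco 3.025, Carrow 2.434, Dorne 2.415, Eskel 1.885, Farrow 2.076.
Lower quotas: Arden 2, Brisco 3, Carrow 2, Dorne 2, Eskel 1, Farrow 2 (sum 12, leaving 2 seats).
Remainders in descending order: Eskel 0.885, Carrow 0.434, Dorne 0.415, Arden 0.165, Farrow 0.076, Brisco 0.025.
The surplus seats go to Eskel, Carrow.

Arden=2, Brisco=3, Carrow=3, Dorne=2, Eskel=2, Farrow=2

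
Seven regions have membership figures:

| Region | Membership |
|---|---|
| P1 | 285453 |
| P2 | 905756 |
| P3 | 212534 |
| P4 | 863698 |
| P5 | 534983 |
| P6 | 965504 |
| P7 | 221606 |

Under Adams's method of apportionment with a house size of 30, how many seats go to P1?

2

Standard divisor 3989534/30 ≈ 132984.467; standard quotas: P1 2.147, P2 6.811, P3 1.598, P4 6.495, P5 4.023, P6 7.260, P7 1.666.
Rounding up gives 3, 7, 2, 7, 5, 8, 2 = 34 seats, so the divisor must be adjusted.
With modified divisor 147500: modified quotas P1 1.935, P2 6.141, P3 1.441, P4 5.856, P5 3.627, P6 6.546, P7 1.502.
Rounding up: P1 2, P2 7, P3 2, P4 6, P5 4, P6 7, P7 2 (total 30).
P1 receives 2.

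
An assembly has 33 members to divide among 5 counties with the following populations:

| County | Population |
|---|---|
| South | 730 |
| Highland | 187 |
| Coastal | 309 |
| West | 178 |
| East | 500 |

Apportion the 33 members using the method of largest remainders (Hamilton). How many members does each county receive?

South: 13, Highland: 3, Coastal: 5, West: 3, East: 9

The standard divisor is 1904/33 ≈ 57.697.
Standard quotas: South 12.652, Highland 3.241, Coastal 5.356, West 3.085, East 8.666.
Lower quotas: South 12, Highland 3, Coastal 5, West 3, East 8 (sum 31, leaving 2 seats).
Remainders in descending order: East 0.666, South 0.652, Coastal 0.356, Highland 0.241, West 0.085.
The surplus seats go to East, South.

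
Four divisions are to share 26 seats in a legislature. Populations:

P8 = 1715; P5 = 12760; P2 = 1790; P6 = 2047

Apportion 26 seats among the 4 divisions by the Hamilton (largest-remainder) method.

P8: 2; P5: 18; P2: 3; P6: 3

Standard divisor: 18312 ÷ 26 ≈ 704.308.
Standard quotas: P8 2.4350, P5 18.1171, P2 2.5415, P6 2.9064.
Lower quotas: P8 2, P5 18, P2 2, P6 2 (sum 24, leaving 2 seats).
Remainders in descending order: P6 0.9064, P2 0.5415, P8 0.4350, P5 0.1171.
The surplus seats go to P6, P2.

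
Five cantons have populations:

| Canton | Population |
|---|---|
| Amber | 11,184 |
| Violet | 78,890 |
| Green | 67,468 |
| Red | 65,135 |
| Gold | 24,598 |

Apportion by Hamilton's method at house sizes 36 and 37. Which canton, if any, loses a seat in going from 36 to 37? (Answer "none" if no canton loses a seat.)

Amber

At 36 seats: Amber 2, Violet 11, Green 10, Red 9, Gold 4.
At 37 seats: Amber 1, Violet 12, Green 10, Red 10, Gold 4.
Amber drops from 2 to 1.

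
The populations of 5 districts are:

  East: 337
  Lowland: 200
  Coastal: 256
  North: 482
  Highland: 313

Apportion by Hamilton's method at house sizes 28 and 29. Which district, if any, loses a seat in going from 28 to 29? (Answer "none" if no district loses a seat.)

At 28 seats: East 6, Lowland 4, Coastal 4, North 8, Highland 6.
At 29 seats: East 6, Lowland 3, Coastal 5, North 9, Highland 6.
Lowland drops from 4 to 3.

Lowland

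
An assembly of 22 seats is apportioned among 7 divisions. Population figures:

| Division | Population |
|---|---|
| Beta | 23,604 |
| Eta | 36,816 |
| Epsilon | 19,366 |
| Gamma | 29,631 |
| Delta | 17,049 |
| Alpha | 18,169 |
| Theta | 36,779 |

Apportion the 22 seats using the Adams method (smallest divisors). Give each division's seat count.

Standard divisor 181414/22 ≈ 8246.091; standard quotas: Beta 2.862, Eta 4.465, Epsilon 2.349, Gamma 3.593, Delta 2.068, Alpha 2.203, Theta 4.460.
Rounding up gives 3, 5, 3, 4, 3, 3, 5 = 26 seats, so the divisor must be adjusted.
With modified divisor 9400: modified quotas Beta 2.511, Eta 3.917, Epsilon 2.060, Gamma 3.152, Delta 1.814, Alpha 1.933, Theta 3.913.
Rounding up: Beta 3, Eta 4, Epsilon 3, Gamma 4, Delta 2, Alpha 2, Theta 4 (total 22).

Beta 3; Eta 4; Epsilon 3; Gamma 4; Delta 2; Alpha 2; Theta 4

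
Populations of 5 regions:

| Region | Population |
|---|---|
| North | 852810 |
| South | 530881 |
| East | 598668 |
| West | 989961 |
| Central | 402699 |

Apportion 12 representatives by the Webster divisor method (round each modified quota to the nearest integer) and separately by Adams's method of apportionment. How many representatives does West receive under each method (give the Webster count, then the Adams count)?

Webster: North 3, South 2, East 2, West 4, Central 1.
Adams: North 3, South 2, East 2, West 3, Central 2.
West gets 4 under Webster and 3 under Adams.

4 and 3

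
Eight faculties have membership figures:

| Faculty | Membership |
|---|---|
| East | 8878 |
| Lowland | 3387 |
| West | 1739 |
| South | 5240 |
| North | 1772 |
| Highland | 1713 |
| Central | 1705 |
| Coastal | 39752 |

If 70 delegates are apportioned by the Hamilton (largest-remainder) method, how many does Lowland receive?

4

Standard divisor: 64186 ÷ 70 ≈ 916.943.
Standard quotas: East 9.6822, Lowland 3.6938, West 1.8965, South 5.7146, North 1.9325, Highland 1.8682, Central 1.8594, Coastal 43.3528.
Lower quotas: East 9, Lowland 3, West 1, South 5, North 1, Highland 1, Central 1, Coastal 43 (sum 64, leaving 6 seats).
Remainders in descending order: North 0.9325, West 0.8965, Highland 0.8682, Central 0.8594, South 0.7146, Lowland 0.6938, East 0.6822, Coastal 0.3528.
The surplus seats go to North, West, Highland, Central, South, Lowland.
Lowland receives 4.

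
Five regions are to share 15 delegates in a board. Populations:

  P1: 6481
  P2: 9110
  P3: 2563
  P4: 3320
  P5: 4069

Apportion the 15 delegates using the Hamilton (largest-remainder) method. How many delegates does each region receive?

P1=4, P2=5, P3=2, P4=2, P5=2

Standard divisor: 25543 ÷ 15 ≈ 1702.867.
Standard quotas: P1 3.8059, P2 5.3498, P3 1.5051, P4 1.9497, P5 2.3895.
Lower quotas: P1 3, P2 5, P3 1, P4 1, P5 2 (sum 12, leaving 3 seats).
Remainders in descending order: P4 0.9497, P1 0.8059, P3 0.5051, P5 0.3895, P2 0.3498.
Largest remainders: P4, P1, P3 receive the extra seats.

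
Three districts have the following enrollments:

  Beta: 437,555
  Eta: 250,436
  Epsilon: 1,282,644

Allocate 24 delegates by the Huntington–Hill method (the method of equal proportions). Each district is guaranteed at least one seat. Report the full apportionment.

Beta 5, Eta 3, Epsilon 16

With divisor 81340: modified quotas Beta 5.379, Eta 3.079, Epsilon 15.769.
Geometric-mean thresholds: Beta √(5·6)=5.477, Eta √(3·4)=3.464, Epsilon √(15·16)=15.492.
Each quota rounded against its threshold gives Beta 5, Eta 3, Epsilon 16 (total 24).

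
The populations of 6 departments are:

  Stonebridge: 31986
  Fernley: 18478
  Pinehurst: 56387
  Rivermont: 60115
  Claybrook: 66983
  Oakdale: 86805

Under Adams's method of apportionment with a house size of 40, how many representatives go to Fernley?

Standard divisor 320754/40 ≈ 8018.85; standard quotas: Stonebridge 3.989, Fernley 2.304, Pinehurst 7.032, Rivermont 7.497, Claybrook 8.353, Oakdale 10.825.
Rounding up gives 4, 3, 8, 8, 9, 11 = 43 seats, so the divisor must be adjusted.
With modified divisor 8630: modified quotas Stonebridge 3.706, Fernley 2.141, Pinehurst 6.534, Rivermont 6.966, Claybrook 7.762, Oakdale 10.059.
Rounding up: Stonebridge 4, Fernley 3, Pinehurst 7, Rivermont 7, Claybrook 8, Oakdale 11 (total 40).
Fernley receives 3.

3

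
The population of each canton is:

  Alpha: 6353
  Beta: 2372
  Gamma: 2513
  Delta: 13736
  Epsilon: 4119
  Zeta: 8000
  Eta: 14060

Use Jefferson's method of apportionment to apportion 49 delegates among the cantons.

Alpha 6, Beta 2, Gamma 2, Delta 13, Epsilon 4, Zeta 8, Eta 14

Standard divisor 51153/49 ≈ 1043.939; standard quotas: Alpha 6.086, Beta 2.272, Gamma 2.407, Delta 13.158, Epsilon 3.946, Zeta 7.663, Eta 13.468.
Rounding down gives 6, 2, 2, 13, 3, 7, 13 = 46 seats, so the divisor must be adjusted.
With modified divisor 990: modified quotas Alpha 6.417, Beta 2.396, Gamma 2.538, Delta 13.875, Epsilon 4.161, Zeta 8.081, Eta 14.202.
Rounding down: Alpha 6, Beta 2, Gamma 2, Delta 13, Epsilon 4, Zeta 8, Eta 14 (total 49).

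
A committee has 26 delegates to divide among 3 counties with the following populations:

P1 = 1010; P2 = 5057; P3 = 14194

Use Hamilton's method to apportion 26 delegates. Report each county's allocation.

P1=1, P2=7, P3=18

Standard divisor: 20261 ÷ 26 ≈ 779.269.
Standard quotas: P1 1.2961, P2 6.4894, P3 18.2145.
Lower quotas: P1 1, P2 6, P3 18 (sum 25, leaving 1 seat).
Remainders in descending order: P2 0.4894, P1 0.2961, P3 0.2145.
The surplus seat goes to P2.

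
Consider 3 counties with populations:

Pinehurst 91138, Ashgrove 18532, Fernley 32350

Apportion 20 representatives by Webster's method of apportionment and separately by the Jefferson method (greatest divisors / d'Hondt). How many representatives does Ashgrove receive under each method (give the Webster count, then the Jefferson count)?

3 and 2

Webster: Pinehurst 13, Ashgrove 3, Fernley 4.
Jefferson: Pinehurst 14, Ashgrove 2, Fernley 4.
Ashgrove gets 3 under Webster and 2 under Jefferson.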